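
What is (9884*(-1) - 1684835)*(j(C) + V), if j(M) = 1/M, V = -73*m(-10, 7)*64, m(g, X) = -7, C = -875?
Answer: -48496077209281/875 ≈ -5.5424e+10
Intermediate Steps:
V = 32704 (V = -73*(-7)*64 = 511*64 = 32704)
(9884*(-1) - 1684835)*(j(C) + V) = (9884*(-1) - 1684835)*(1/(-875) + 32704) = (-9884 - 1684835)*(-1/875 + 32704) = -1694719*28615999/875 = -48496077209281/875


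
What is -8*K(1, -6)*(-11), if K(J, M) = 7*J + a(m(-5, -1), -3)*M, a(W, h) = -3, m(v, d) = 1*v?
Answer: 2200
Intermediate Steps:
m(v, d) = v
K(J, M) = -3*M + 7*J (K(J, M) = 7*J - 3*M = -3*M + 7*J)
-8*K(1, -6)*(-11) = -8*(-3*(-6) + 7*1)*(-11) = -8*(18 + 7)*(-11) = -8*25*(-11) = -200*(-11) = 2200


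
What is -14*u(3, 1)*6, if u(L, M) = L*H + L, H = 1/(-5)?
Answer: -1008/5 ≈ -201.60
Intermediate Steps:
H = -1/5 (H = 1*(-1/5) = -1/5 ≈ -0.20000)
u(L, M) = 4*L/5 (u(L, M) = L*(-1/5) + L = -L/5 + L = 4*L/5)
-14*u(3, 1)*6 = -56*3/5*6 = -14*12/5*6 = -168/5*6 = -1008/5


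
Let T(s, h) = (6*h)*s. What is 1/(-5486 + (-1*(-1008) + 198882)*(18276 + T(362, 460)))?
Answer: 1/203367280954 ≈ 4.9172e-12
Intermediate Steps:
T(s, h) = 6*h*s
1/(-5486 + (-1*(-1008) + 198882)*(18276 + T(362, 460))) = 1/(-5486 + (-1*(-1008) + 198882)*(18276 + 6*460*362)) = 1/(-5486 + (1008 + 198882)*(18276 + 999120)) = 1/(-5486 + 199890*1017396) = 1/(-5486 + 203367286440) = 1/203367280954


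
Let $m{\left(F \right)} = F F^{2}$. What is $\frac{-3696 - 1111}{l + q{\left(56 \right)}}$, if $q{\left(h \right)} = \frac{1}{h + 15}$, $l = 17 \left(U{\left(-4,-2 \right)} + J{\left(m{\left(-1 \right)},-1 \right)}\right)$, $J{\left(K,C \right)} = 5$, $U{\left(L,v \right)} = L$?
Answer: $- \frac{341297}{1208} \approx -282.53$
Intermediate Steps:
$m{\left(F \right)} = F^{3}$
$l = 17$ ($l = 17 \left(-4 + 5\right) = 17 \cdot 1 = 17$)
$q{\left(h \right)} = \frac{1}{15 + h}$
$\frac{-3696 - 1111}{l + q{\left(56 \right)}} = \frac{-3696 - 1111}{17 + \frac{1}{15 + 56}} = - \frac{4807}{17 + \frac{1}{71}} = - \frac{4807}{\frac{1208}{71}} = \left(-4807\right) \frac{71}{1208} = - \frac{341297}{1208}$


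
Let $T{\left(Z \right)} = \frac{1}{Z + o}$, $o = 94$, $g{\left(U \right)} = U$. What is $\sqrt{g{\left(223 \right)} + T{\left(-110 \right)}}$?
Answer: $\frac{\sqrt{3567}}{4} \approx 14.931$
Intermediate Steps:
$T{\left(Z \right)} = \frac{1}{94 + Z}$ ($T{\left(Z \right)} = \frac{1}{Z + 94} = \frac{1}{94 + Z}$)
$\sqrt{g{\left(223 \right)} + T{\left(-110 \right)}} = \sqrt{223 + \frac{1}{94 - 110}} = \sqrt{223 + \frac{1}{-16}} = \sqrt{223 - \frac{1}{16}} = \sqrt{\frac{3567}{16}} = \frac{\sqrt{3567}}{4}$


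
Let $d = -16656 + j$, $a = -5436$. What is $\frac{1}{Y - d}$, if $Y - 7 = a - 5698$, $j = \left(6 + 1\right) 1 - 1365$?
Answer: $\frac{1}{6887} \approx 0.0001452$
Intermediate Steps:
$j = -1358$ ($j = 7 \cdot 1 - 1365 = 7 - 1365 = -1358$)
$Y = -11127$ ($Y = 7 - 11134 = -11127$)
$d = -18014$ ($d = -16656 - 1358 = -18014$)
$\frac{1}{Y - d} = \frac{1}{-11127 - -18014} = \frac{1}{-11127 + 18014} = \frac{1}{6887}$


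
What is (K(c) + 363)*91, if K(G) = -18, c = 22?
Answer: 31395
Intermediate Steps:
(K(c) + 363)*91 = (-18 + 363)*91 = 345*91 = 31395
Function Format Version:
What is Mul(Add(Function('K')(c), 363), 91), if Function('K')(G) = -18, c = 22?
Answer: 31395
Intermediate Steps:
Mul(Add(Function('K')(c), 363), 91) = Mul(Add(-18, 363), 91) = Mul(345, 91) = 31395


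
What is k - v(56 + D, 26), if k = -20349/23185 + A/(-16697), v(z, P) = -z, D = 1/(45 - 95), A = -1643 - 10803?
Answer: 216197677781/3871199450 ≈ 55.848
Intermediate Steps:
A = -12446
D = -1/50 (D = 1/(-50) = -1/50 ≈ -0.020000)
k = -51206743/387119945 (k = -20349/23185 - 12446/(-16697) = -20349*1/23185 - 12446*(-1/16697) = -20349/23185 + 12446/16697 = -51206743/387119945 ≈ -0.13228)
k - v(56 + D, 26) = -51206743/387119945 - (-1)*(56 - 1/50) = -51206743/387119945 - (-1)*2799/50 = -51206743/387119945 - 1*(-2799/50) = -51206743/387119945 + 2799/50 = 216197677781/3871199450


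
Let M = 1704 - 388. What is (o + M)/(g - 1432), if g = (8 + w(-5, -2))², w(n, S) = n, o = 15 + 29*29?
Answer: -2172/1423 ≈ -1.5264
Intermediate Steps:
o = 856 (o = 15 + 841 = 856)
g = 9 (g = (8 - 5)² = 3² = 9)
M = 1316
(o + M)/(g - 1432) = (856 + 1316)/(9 - 1432) = 2172/(-1423) = 2172*(-1/1423) = -2172/1423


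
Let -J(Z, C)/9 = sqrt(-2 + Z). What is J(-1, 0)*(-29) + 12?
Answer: 12 + 261*I*sqrt(3) ≈ 12.0 + 452.07*I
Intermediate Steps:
J(Z, C) = -9*sqrt(-2 + Z)
J(-1, 0)*(-29) + 12 = -9*sqrt(-2 - 1)*(-29) + 12 = -9*I*sqrt(3)*(-29) + 12 = 261*I*sqrt(3) + 12 = 12 + 261*I*sqrt(3)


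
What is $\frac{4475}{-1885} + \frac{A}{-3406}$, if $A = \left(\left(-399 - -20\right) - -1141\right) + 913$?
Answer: $- \frac{283065}{98774} \approx -2.8658$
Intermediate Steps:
$A = 1675$ ($A = \left(\left(-399 + 20\right) + 1141\right) + 913 = \left(-379 + 1141\right) + 913 = 762 + 913 = 1675$)
$\frac{4475}{-1885} + \frac{A}{-3406} = \frac{4475}{-1885} + \frac{1675}{-3406} = 4475 \left(- \frac{1}{1885}\right) + 1675 \left(- \frac{1}{3406}\right) = - \frac{895}{377} - \frac{1675}{3406} = - \frac{283065}{98774}$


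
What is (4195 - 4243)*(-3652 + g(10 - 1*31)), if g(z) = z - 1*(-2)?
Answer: 176208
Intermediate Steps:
g(z) = 2 + z (g(z) = z + 2 = 2 + z)
(4195 - 4243)*(-3652 + g(10 - 1*31)) = (4195 - 4243)*(-3652 + (2 + (10 - 1*31))) = -48*(-3652 + (2 + (10 - 31))) = -48*(-3652 + (2 - 21)) = -48*(-3652 - 19) = -48*(-3671) = 176208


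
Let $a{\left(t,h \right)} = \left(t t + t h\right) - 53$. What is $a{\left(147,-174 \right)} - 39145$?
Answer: $-43167$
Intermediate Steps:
$a{\left(t,h \right)} = -53 + t^{2} + h t$ ($a{\left(t,h \right)} = \left(t^{2} + h t\right) - 53 = -53 + t^{2} + h t$)
$a{\left(147,-174 \right)} - 39145 = \left(-53 + 147^{2} - 25578\right) - 39145 = \left(-53 + 21609 - 25578\right) - 39145 = -4022 - 39145 = -43167$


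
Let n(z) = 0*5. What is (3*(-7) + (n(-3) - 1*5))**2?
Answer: 676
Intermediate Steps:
n(z) = 0
(3*(-7) + (n(-3) - 1*5))**2 = (3*(-7) + (0 - 1*5))**2 = (-21 + (0 - 5))**2 = (-21 - 5)**2 = (-26)**2 = 676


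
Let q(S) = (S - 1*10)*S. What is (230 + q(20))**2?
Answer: 184900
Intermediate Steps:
q(S) = S*(-10 + S) (q(S) = (S - 10)*S = (-10 + S)*S = S*(-10 + S))
(230 + q(20))**2 = (230 + 20*(-10 + 20))**2 = (230 + 20*10)**2 = (230 + 200)**2 = 430**2 = 184900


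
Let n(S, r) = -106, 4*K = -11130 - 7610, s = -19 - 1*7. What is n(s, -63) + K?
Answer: -4791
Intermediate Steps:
s = -26 (s = -19 - 7 = -26)
K = -4685 (K = (-11130 - 7610)/4 = (¼)*(-18740) = -4685)
n(s, -63) + K = -106 - 4685 = -4791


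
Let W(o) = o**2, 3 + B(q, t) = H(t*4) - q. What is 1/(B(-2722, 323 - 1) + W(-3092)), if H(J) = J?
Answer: 1/9564471 ≈ 1.0455e-7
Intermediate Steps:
B(q, t) = -3 - q + 4*t (B(q, t) = -3 + (t*4 - q) = -3 + (4*t - q) = -3 + (-q + 4*t) = -3 - q + 4*t)
1/(B(-2722, 323 - 1) + W(-3092)) = 1/((-3 - 1*(-2722) + 4*(323 - 1)) + (-3092)**2) = 1/((-3 + 2722 + 4*322) + 9560464) = 1/((-3 + 2722 + 1288) + 9560464) = 1/(4007 + 9560464) = 1/9564471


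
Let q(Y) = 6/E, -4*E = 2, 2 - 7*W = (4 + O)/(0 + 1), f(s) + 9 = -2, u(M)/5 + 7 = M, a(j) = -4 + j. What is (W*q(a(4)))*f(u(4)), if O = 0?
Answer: -264/7 ≈ -37.714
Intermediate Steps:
u(M) = -35 + 5*M
f(s) = -11 (f(s) = -9 - 2 = -11)
W = -2/7 (W = 2/7 - (4 + 0)/(7*(0 + 1)) = 2/7 - 4/(7*1) = 2/7 - 4/7 = -2/7 ≈ -0.28571)
E = -½ (E = -¼*2 = -½ ≈ -0.50000)
q(Y) = -12 (q(Y) = 6/(-½) = 6*(-2) = -12)
(W*q(a(4)))*f(u(4)) = -2/7*(-12)*(-11) = (24/7)*(-11) = -264/7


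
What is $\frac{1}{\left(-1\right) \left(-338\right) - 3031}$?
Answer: $- \frac{1}{2693} \approx -0.00037133$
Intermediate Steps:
$\frac{1}{\left(-1\right) \left(-338\right) - 3031} = \frac{1}{338 - 3031} = \frac{1}{-2693} = - \frac{1}{2693}$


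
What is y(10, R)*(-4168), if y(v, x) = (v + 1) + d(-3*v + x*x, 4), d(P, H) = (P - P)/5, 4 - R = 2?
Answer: -45848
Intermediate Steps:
R = 2 (R = 4 - 1*2 = 4 - 2 = 2)
d(P, H) = 0 (d(P, H) = 0*(⅕) = 0)
y(v, x) = 1 + v (y(v, x) = (v + 1) + 0 = (1 + v) + 0 = 1 + v)
y(10, R)*(-4168) = (1 + 10)*(-4168) = 11*(-4168) = -45848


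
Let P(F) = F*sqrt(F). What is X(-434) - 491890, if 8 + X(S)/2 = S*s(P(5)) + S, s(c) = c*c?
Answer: -601274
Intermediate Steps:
P(F) = F**(3/2)
s(c) = c**2
X(S) = -16 + 252*S (X(S) = -16 + 2*(S*(5**(3/2))**2 + S) = -16 + 2*(S*(5*sqrt(5))**2 + S) = -16 + 2*(S*125 + S) = -16 + 2*(125*S + S) = -16 + 2*(126*S) = -16 + 252*S)
X(-434) - 491890 = (-16 + 252*(-434)) - 491890 = (-16 - 109368) - 491890 = -109384 - 491890 = -601274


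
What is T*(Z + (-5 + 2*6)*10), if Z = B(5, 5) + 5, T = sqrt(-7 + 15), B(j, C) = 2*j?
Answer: 170*sqrt(2) ≈ 240.42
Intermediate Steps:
T = 2*sqrt(2) (T = sqrt(8) = 2*sqrt(2) ≈ 2.8284)
Z = 15 (Z = 2*5 + 5 = 10 + 5 = 15)
T*(Z + (-5 + 2*6)*10) = (2*sqrt(2))*(15 + (-5 + 2*6)*10) = (2*sqrt(2))*(15 + (-5 + 12)*10) = (2*sqrt(2))*(15 + 7*10) = (2*sqrt(2))*(15 + 70) = (2*sqrt(2))*85 = 170*sqrt(2)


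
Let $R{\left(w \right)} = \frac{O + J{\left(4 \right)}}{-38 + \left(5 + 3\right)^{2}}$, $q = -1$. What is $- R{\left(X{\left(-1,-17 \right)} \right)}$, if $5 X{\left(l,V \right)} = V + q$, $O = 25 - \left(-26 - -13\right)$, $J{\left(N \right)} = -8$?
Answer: $- \frac{15}{13} \approx -1.1538$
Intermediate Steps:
$O = 38$ ($O = 25 - \left(-26 + 13\right) = 25 - -13 = 25 + 13 = 38$)
$X{\left(l,V \right)} = - \frac{1}{5} + \frac{V}{5}$ ($X{\left(l,V \right)} = \frac{V - 1}{5} = \frac{-1 + V}{5} = - \frac{1}{5} + \frac{V}{5}$)
$R{\left(w \right)} = \frac{15}{13}$ ($R{\left(w \right)} = \frac{38 - 8}{-38 + \left(5 + 3\right)^{2}} = \frac{30}{-38 + 8^{2}} = \frac{30}{-38 + 64} = \frac{30}{26} = 30 \cdot \frac{1}{26} = \frac{15}{13}$)
$- R{\left(X{\left(-1,-17 \right)} \right)} = \left(-1\right) \frac{15}{13} = - \frac{15}{13}$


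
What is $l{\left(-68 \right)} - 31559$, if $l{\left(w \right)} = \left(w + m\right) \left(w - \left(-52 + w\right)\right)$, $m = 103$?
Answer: $-29739$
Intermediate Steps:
$l{\left(w \right)} = 5356 + 52 w$ ($l{\left(w \right)} = \left(w + 103\right) \left(w - \left(-52 + w\right)\right) = \left(103 + w\right) 52 = 5356 + 52 w$)
$l{\left(-68 \right)} - 31559 = \left(5356 + 52 \left(-68\right)\right) - 31559 = \left(5356 - 3536\right) - 31559 = 1820 - 31559 = -29739$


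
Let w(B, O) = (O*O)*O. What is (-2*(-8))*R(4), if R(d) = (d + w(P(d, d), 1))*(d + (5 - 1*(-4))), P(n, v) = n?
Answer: 1040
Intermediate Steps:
w(B, O) = O³ (w(B, O) = O²*O = O³)
R(d) = (1 + d)*(9 + d) (R(d) = (d + 1³)*(d + (5 - 1*(-4))) = (d + 1)*(d + (5 + 4)) = (1 + d)*(d + 9) = (1 + d)*(9 + d))
(-2*(-8))*R(4) = (-2*(-8))*(9 + 4² + 10*4) = 16*(9 + 16 + 40) = 16*65 = 1040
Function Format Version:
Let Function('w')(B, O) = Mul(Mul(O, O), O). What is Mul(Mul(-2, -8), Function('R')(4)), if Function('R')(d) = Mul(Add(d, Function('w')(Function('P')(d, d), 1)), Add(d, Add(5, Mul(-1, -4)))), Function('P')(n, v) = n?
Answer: 1040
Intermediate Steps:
Function('w')(B, O) = Pow(O, 3) (Function('w')(B, O) = Mul(Pow(O, 2), O) = Pow(O, 3))
Function('R')(d) = Mul(Add(1, d), Add(9, d)) (Function('R')(d) = Mul(Add(d, Pow(1, 3)), Add(d, Add(5, Mul(-1, -4)))) = Mul(Add(d, 1), Add(d, Add(5, 4))) = Mul(Add(1, d), Add(d, 9)) = Mul(Add(1, d), Add(9, d)))
Mul(Mul(-2, -8), Function('R')(4)) = Mul(Mul(-2, -8), Add(9, Pow(4, 2), Mul(10, 4))) = Mul(16, Add(9, 16, 40)) = Mul(16, 65) = 1040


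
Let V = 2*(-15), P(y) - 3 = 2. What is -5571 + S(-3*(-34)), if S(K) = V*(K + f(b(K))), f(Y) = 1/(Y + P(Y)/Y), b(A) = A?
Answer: -89843139/10409 ≈ -8631.3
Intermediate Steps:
P(y) = 5 (P(y) = 3 + 2 = 5)
f(Y) = 1/(Y + 5/Y)
V = -30
S(K) = -30*K - 30*K/(5 + K²) (S(K) = -30*(K + K/(5 + K²)) = -30*K - 30*K/(5 + K²))
-5571 + S(-3*(-34)) = -5571 + 30*(-3*(-34))*(-6 - (-3*(-34))²)/(5 + (-3*(-34))²) = -5571 + 30*102*(-6 - 1*102²)/(5 + 102²) = -5571 + 30*102*(-6 - 1*10404)/(5 + 10404) = -5571 + 30*102*(-6 - 10404)/10409 = -5571 + 30*102*(1/10409)*(-10410) = -5571 - 31854600/10409 = -89843139/10409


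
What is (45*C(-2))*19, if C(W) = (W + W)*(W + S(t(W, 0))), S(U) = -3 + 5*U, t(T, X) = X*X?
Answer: 17100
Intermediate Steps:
t(T, X) = X²
C(W) = 2*W*(-3 + W) (C(W) = (W + W)*(W + (-3 + 5*0²)) = (2*W)*(W + (-3 + 5*0)) = (2*W)*(W + (-3 + 0)) = (2*W)*(W - 3) = (2*W)*(-3 + W) = 2*W*(-3 + W))
(45*C(-2))*19 = (45*(2*(-2)*(-3 - 2)))*19 = (45*(2*(-2)*(-5)))*19 = (45*20)*19 = 900*19 = 17100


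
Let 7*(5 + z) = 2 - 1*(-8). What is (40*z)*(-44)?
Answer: 44000/7 ≈ 6285.7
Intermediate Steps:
z = -25/7 (z = -5 + (2 - 1*(-8))/7 = -5 + (2 + 8)/7 = -5 + (⅐)*10 = -5 + 10/7 = -25/7 ≈ -3.5714)
(40*z)*(-44) = (40*(-25/7))*(-44) = -1000/7*(-44) = 44000/7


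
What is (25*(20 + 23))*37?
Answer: 39775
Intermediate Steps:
(25*(20 + 23))*37 = (25*43)*37 = 1075*37 = 39775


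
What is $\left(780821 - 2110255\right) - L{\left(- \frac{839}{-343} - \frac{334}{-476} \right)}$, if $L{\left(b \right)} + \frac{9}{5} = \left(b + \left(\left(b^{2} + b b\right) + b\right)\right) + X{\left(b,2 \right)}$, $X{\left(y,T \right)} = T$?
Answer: $- \frac{452023964381057}{340005610} \approx -1.3295 \cdot 10^{6}$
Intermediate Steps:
$L{\left(b \right)} = \frac{1}{5} + 2 b + 2 b^{2}$ ($L{\left(b \right)} = - \frac{9}{5} + \left(\left(b + \left(\left(b^{2} + b b\right) + b\right)\right) + 2\right) = - \frac{9}{5} + \left(\left(b + \left(\left(b^{2} + b^{2}\right) + b\right)\right) + 2\right) = - \frac{9}{5} + \left(\left(b + \left(2 b^{2} + b\right)\right) + 2\right) = - \frac{9}{5} + \left(\left(b + \left(b + 2 b^{2}\right)\right) + 2\right) = - \frac{9}{5} + \left(\left(2 b + 2 b^{2}\right) + 2\right) = - \frac{9}{5} + \left(2 + 2 b + 2 b^{2}\right) = \frac{1}{5} + 2 b + 2 b^{2}$)
$\left(780821 - 2110255\right) - L{\left(- \frac{839}{-343} - \frac{334}{-476} \right)} = \left(780821 - 2110255\right) - \left(\frac{1}{5} + 2 \left(- \frac{839}{-343} - \frac{334}{-476}\right) + 2 \left(- \frac{839}{-343} - \frac{334}{-476}\right)^{2}\right) = \left(780821 - 2110255\right) - \left(\frac{1}{5} + 2 \left(\left(-839\right) \left(- \frac{1}{343}\right) - - \frac{167}{238}\right) + 2 \left(\left(-839\right) \left(- \frac{1}{343}\right) - - \frac{167}{238}\right)^{2}\right) = -1329434 - \left(\frac{1}{5} + 2 \left(\frac{839}{343} + \frac{167}{238}\right) + 2 \left(\frac{839}{343} + \frac{167}{238}\right)^{2}\right) = -1329434 - \left(\frac{1}{5} + 2 \cdot \frac{36709}{11662} + 2 \left(\frac{36709}{11662}\right)^{2}\right) = -1329434 - \left(\frac{1}{5} + \frac{36709}{5831} + 2 \cdot \frac{1347550681}{136002244}\right) = -1329434 - \left(\frac{1}{5} + \frac{36709}{5831} + \frac{1347550681}{68001122}\right) = -1329434 - \frac{8946256317}{340005610} = - \frac{452023964381057}{340005610}$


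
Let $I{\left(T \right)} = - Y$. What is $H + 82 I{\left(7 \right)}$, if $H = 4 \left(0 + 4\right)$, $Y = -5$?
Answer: $426$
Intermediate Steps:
$H = 16$ ($H = 4 \cdot 4 = 16$)
$I{\left(T \right)} = 5$ ($I{\left(T \right)} = \left(-1\right) \left(-5\right) = 5$)
$H + 82 I{\left(7 \right)} = 16 + 82 \cdot 5 = 16 + 410 = 426$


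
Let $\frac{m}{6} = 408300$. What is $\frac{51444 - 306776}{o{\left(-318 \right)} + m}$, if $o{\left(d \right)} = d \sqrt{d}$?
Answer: $- \frac{789788300}{7577717421} - \frac{307559 i \sqrt{318}}{22733152263} \approx -0.10423 - 0.00024126 i$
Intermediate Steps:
$o{\left(d \right)} = d^{\frac{3}{2}}$
$m = 2449800$ ($m = 6 \cdot 408300 = 2449800$)
$\frac{51444 - 306776}{o{\left(-318 \right)} + m} = \frac{51444 - 306776}{\left(-318\right)^{\frac{3}{2}} + 2449800} = - \frac{255332}{- 318 i \sqrt{318} + 2449800} = - \frac{255332}{2449800 - 318 i \sqrt{318}}$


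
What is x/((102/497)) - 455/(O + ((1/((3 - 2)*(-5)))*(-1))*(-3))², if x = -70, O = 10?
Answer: -39005680/112659 ≈ -346.23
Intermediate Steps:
x/((102/497)) - 455/(O + ((1/((3 - 2)*(-5)))*(-1))*(-3))² = -70/(102/497) - 455/(10 + ((1/((3 - 2)*(-5)))*(-1))*(-3))² = -70/(102*(1/497)) - 455/(10 + ((-⅕/1)*(-1))*(-3))² = -70/102/497 - 455/(10 + ((1*(-⅕))*(-1))*(-3))² = -70*497/102 - 455/(10 - ⅕*(-1)*(-3))² = -17395/51 - 455/(10 + (⅕)*(-3))² = -17395/51 - 455/(10 - ⅗)² = -17395/51 - 455/((47/5)²) = -17395/51 - 455/2209/25 = -17395/51 - 455*25/2209 = -17395/51 - 11375/2209 = -39005680/112659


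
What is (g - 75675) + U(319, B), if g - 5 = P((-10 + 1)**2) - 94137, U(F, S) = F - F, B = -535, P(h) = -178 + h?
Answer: -169904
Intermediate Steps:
U(F, S) = 0
g = -94229 (g = 5 + ((-178 + (-10 + 1)**2) - 94137) = 5 + ((-178 + (-9)**2) - 94137) = 5 + ((-178 + 81) - 94137) = 5 + (-97 - 94137) = 5 - 94234 = -94229)
(g - 75675) + U(319, B) = (-94229 - 75675) + 0 = -169904 + 0 = -169904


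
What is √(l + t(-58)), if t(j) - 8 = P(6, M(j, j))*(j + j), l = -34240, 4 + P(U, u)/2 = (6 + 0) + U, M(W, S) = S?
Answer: 2*I*√9022 ≈ 189.97*I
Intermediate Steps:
P(U, u) = 4 + 2*U (P(U, u) = -8 + 2*((6 + 0) + U) = -8 + 2*(6 + U) = -8 + (12 + 2*U) = 4 + 2*U)
t(j) = 8 + 32*j (t(j) = 8 + (4 + 2*6)*(j + j) = 8 + (4 + 12)*(2*j) = 8 + 16*(2*j) = 8 + 32*j)
√(l + t(-58)) = √(-34240 + (8 + 32*(-58))) = √(-34240 + (8 - 1856)) = √(-34240 - 1848) = √(-36088) = 2*I*√9022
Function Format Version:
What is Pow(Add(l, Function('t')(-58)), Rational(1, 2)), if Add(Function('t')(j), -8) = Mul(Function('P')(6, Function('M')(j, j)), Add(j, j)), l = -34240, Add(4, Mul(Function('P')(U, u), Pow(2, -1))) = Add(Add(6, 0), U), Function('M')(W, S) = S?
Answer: Mul(2, I, Pow(9022, Rational(1, 2))) ≈ Mul(189.97, I)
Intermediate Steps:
Function('P')(U, u) = Add(4, Mul(2, U)) (Function('P')(U, u) = Add(-8, Mul(2, Add(Add(6, 0), U))) = Add(-8, Mul(2, Add(6, U))) = Add(-8, Add(12, Mul(2, U))) = Add(4, Mul(2, U)))
Function('t')(j) = Add(8, Mul(32, j)) (Function('t')(j) = Add(8, Mul(Add(4, Mul(2, 6)), Add(j, j))) = Add(8, Mul(Add(4, 12), Mul(2, j))) = Add(8, Mul(16, Mul(2, j))) = Add(8, Mul(32, j)))
Pow(Add(l, Function('t')(-58)), Rational(1, 2)) = Pow(Add(-34240, Add(8, Mul(32, -58))), Rational(1, 2)) = Pow(Add(-34240, Add(8, -1856)), Rational(1, 2)) = Pow(Add(-34240, -1848), Rational(1, 2)) = Pow(-36088, Rational(1, 2)) = Mul(2, I, Pow(9022, Rational(1, 2)))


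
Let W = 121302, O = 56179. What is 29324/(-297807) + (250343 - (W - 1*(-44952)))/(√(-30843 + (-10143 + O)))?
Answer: -29324/297807 + 84089*√15193/15193 ≈ 682.11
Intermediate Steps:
29324/(-297807) + (250343 - (W - 1*(-44952)))/(√(-30843 + (-10143 + O))) = 29324/(-297807) + (250343 - (121302 - 1*(-44952)))/(√(-30843 + (-10143 + 56179))) = 29324*(-1/297807) + (250343 - (121302 + 44952))/(√(-30843 + 46036)) = -29324/297807 + (250343 - 1*166254)/(√15193) = -29324/297807 + (250343 - 166254)*(√15193/15193) = -29324/297807 + 84089*(√15193/15193) = -29324/297807 + 84089*√15193/15193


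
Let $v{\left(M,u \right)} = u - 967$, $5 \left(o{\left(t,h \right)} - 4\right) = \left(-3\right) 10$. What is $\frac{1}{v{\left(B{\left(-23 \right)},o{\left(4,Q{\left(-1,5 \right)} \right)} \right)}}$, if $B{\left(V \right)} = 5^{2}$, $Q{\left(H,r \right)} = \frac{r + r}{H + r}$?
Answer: $- \frac{1}{969} \approx -0.001032$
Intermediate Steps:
$Q{\left(H,r \right)} = \frac{2 r}{H + r}$
$o{\left(t,h \right)} = -2$ ($o{\left(t,h \right)} = 4 + \frac{\left(-3\right) 10}{5} = 4 + \frac{1}{5} \left(-30\right) = 4 - 6 = -2$)
$B{\left(V \right)} = 25$
$v{\left(M,u \right)} = -967 + u$
$\frac{1}{v{\left(B{\left(-23 \right)},o{\left(4,Q{\left(-1,5 \right)} \right)} \right)}} = \frac{1}{-967 - 2} = \frac{1}{-969} = - \frac{1}{969}$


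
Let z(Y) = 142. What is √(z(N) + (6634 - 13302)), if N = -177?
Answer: I*√6526 ≈ 80.784*I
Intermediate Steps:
√(z(N) + (6634 - 13302)) = √(142 + (6634 - 13302)) = √(142 - 6668) = √(-6526) = I*√6526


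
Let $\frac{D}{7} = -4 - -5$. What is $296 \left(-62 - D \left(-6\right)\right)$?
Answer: $-5920$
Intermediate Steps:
$D = 7$ ($D = 7 \left(-4 - -5\right) = 7 \left(-4 + 5\right) = 7 \cdot 1 = 7$)
$296 \left(-62 - D \left(-6\right)\right) = 296 \left(-62 - 7 \left(-6\right)\right) = 296 \left(-62 - -42\right) = 296 \left(-62 + 42\right) = 296 \left(-20\right) = -5920$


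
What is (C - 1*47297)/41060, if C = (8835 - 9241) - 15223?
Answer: -31463/20530 ≈ -1.5325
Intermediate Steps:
C = -15629 (C = -406 - 15223 = -15629)
(C - 1*47297)/41060 = (-15629 - 1*47297)/41060 = (-15629 - 47297)*(1/41060) = -62926*1/41060 = -31463/20530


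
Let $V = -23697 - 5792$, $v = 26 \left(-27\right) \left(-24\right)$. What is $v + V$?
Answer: $-12641$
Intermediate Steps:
$v = 16848$ ($v = \left(-702\right) \left(-24\right) = 16848$)
$V = -29489$
$v + V = 16848 - 29489 = -12641$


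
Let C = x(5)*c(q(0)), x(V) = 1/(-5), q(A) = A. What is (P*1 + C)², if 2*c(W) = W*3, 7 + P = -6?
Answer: 169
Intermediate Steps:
P = -13 (P = -7 - 6 = -13)
x(V) = -⅕
c(W) = 3*W/2 (c(W) = (W*3)/2 = (3*W)/2 = 3*W/2)
C = 0 (C = -3*0/10 = -⅕*0 = 0)
(P*1 + C)² = (-13*1 + 0)² = (-13 + 0)² = (-13)² = 169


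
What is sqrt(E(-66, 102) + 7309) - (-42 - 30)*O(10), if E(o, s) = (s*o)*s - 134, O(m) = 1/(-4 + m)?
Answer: 12 + I*sqrt(679489) ≈ 12.0 + 824.31*I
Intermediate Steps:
E(o, s) = -134 + o*s**2 (E(o, s) = (o*s)*s - 134 = o*s**2 - 134 = -134 + o*s**2)
sqrt(E(-66, 102) + 7309) - (-42 - 30)*O(10) = sqrt((-134 - 66*102**2) + 7309) - (-42 - 30)/(-4 + 10) = sqrt((-134 - 66*10404) + 7309) - (-72)/6 = sqrt((-134 - 686664) + 7309) - (-72)/6 = sqrt(-686798 + 7309) - 1*(-12) = sqrt(-679489) + 12 = I*sqrt(679489) + 12 = 12 + I*sqrt(679489)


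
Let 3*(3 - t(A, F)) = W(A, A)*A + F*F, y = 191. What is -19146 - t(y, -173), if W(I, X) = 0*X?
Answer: -27518/3 ≈ -9172.7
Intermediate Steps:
W(I, X) = 0
t(A, F) = 3 - F²/3 (t(A, F) = 3 - (0*A + F*F)/3 = 3 - (0 + F²)/3 = 3 - F²/3)
-19146 - t(y, -173) = -19146 - (3 - ⅓*(-173)²) = -19146 - (3 - ⅓*29929) = -19146 - (3 - 29929/3) = -19146 - 1*(-29920/3) = -19146 + 29920/3 = -27518/3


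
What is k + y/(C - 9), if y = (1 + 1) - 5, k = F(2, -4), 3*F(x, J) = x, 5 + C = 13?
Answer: 11/3 ≈ 3.6667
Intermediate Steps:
C = 8 (C = -5 + 13 = 8)
F(x, J) = x/3
k = ⅔ (k = (⅓)*2 = ⅔ ≈ 0.66667)
y = -3 (y = 2 - 5 = -3)
k + y/(C - 9) = ⅔ - 3/(8 - 9) = ⅔ - 3/(-1) = ⅔ - 3*(-1) = ⅔ + 3 = 11/3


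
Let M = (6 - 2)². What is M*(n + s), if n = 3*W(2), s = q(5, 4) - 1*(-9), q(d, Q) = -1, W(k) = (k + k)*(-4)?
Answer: -640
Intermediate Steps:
W(k) = -8*k (W(k) = (2*k)*(-4) = -8*k)
s = 8 (s = -1 - 1*(-9) = -1 + 9 = 8)
n = -48 (n = 3*(-8*2) = 3*(-16) = -48)
M = 16 (M = 4² = 16)
M*(n + s) = 16*(-48 + 8) = 16*(-40) = -640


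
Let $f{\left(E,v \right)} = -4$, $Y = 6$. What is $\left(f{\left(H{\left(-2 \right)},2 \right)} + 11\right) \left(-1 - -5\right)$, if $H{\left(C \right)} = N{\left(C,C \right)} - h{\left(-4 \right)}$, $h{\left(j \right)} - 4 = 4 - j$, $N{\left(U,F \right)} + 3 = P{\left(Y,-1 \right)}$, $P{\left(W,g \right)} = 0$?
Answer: $28$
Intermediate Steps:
$N{\left(U,F \right)} = -3$ ($N{\left(U,F \right)} = -3 + 0 = -3$)
$h{\left(j \right)} = 8 - j$ ($h{\left(j \right)} = 4 - \left(-4 + j\right) = 8 - j$)
$H{\left(C \right)} = -15$ ($H{\left(C \right)} = -3 - \left(8 - -4\right) = -3 - \left(8 + 4\right) = -3 - 12 = -15$)
$\left(f{\left(H{\left(-2 \right)},2 \right)} + 11\right) \left(-1 - -5\right) = \left(-4 + 11\right) \left(-1 - -5\right) = 7 \left(-1 + 5\right) = 7 \cdot 4 = 28$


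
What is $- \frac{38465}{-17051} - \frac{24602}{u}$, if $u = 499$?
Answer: $- \frac{400294667}{8508449} \approx -47.047$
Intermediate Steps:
$- \frac{38465}{-17051} - \frac{24602}{u} = - \frac{38465}{-17051} - \frac{24602}{499} = \left(-38465\right) \left(- \frac{1}{17051}\right) - \frac{24602}{499} = \frac{38465}{17051} - \frac{24602}{499} = - \frac{400294667}{8508449}$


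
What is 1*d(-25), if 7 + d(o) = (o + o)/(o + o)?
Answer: -6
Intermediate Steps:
d(o) = -6 (d(o) = -7 + (o + o)/(o + o) = -7 + (2*o)/((2*o)) = -7 + (2*o)*(1/(2*o)) = -7 + 1 = -6)
1*d(-25) = 1*(-6) = -6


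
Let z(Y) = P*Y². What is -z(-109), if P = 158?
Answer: -1877198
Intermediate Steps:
z(Y) = 158*Y²
-z(-109) = -158*(-109)² = -158*11881 = -1*1877198 = -1877198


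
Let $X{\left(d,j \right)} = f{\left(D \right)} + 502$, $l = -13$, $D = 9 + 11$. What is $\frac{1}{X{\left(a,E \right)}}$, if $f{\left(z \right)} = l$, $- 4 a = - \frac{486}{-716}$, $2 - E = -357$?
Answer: $\frac{1}{489} \approx 0.002045$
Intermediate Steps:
$E = 359$ ($E = 2 - -357 = 2 + 357 = 359$)
$D = 20$
$a = - \frac{243}{1432}$ ($a = - \frac{\left(-486\right) \frac{1}{-716}}{4} = - \frac{\left(-486\right) \left(- \frac{1}{716}\right)}{4} = \left(- \frac{1}{4}\right) \frac{243}{358} = - \frac{243}{1432} \approx -0.16969$)
$f{\left(z \right)} = -13$
$X{\left(d,j \right)} = 489$ ($X{\left(d,j \right)} = -13 + 502 = 489$)
$\frac{1}{X{\left(a,E \right)}} = \frac{1}{489}$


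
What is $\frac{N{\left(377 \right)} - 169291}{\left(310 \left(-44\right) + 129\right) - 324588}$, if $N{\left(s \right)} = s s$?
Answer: $\frac{27162}{338099} \approx 0.080337$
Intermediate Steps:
$N{\left(s \right)} = s^{2}$
$\frac{N{\left(377 \right)} - 169291}{\left(310 \left(-44\right) + 129\right) - 324588} = \frac{377^{2} - 169291}{\left(310 \left(-44\right) + 129\right) - 324588} = \frac{142129 - 169291}{\left(-13640 + 129\right) - 324588} = - \frac{27162}{-13511 - 324588} = - \frac{27162}{-338099} = \left(-27162\right) \left(- \frac{1}{338099}\right) = \frac{27162}{338099}$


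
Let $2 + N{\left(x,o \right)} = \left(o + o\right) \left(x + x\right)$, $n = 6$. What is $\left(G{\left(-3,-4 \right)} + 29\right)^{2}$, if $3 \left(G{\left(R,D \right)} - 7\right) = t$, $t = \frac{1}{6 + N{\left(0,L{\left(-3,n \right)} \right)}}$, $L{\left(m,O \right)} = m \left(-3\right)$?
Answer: $\frac{187489}{144} \approx 1302.0$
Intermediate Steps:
$L{\left(m,O \right)} = - 3 m$
$N{\left(x,o \right)} = -2 + 4 o x$ ($N{\left(x,o \right)} = -2 + \left(o + o\right) \left(x + x\right) = -2 + 2 o 2 x = -2 + 4 o x$)
$t = \frac{1}{4}$ ($t = \frac{1}{6 - \left(2 - 4 \left(\left(-3\right) \left(-3\right)\right) 0\right)} = \frac{1}{6 - \left(2 - 0\right)} = \frac{1}{6 + \left(-2 + 0\right)} = \frac{1}{6 - 2} = \frac{1}{4} \approx 0.25$)
$G{\left(R,D \right)} = \frac{85}{12}$ ($G{\left(R,D \right)} = 7 + \frac{1}{3} \cdot \frac{1}{4} = 7 + \frac{1}{12} = \frac{85}{12}$)
$\left(G{\left(-3,-4 \right)} + 29\right)^{2} = \left(\frac{85}{12} + 29\right)^{2} = \left(\frac{433}{12}\right)^{2} = \frac{187489}{144}$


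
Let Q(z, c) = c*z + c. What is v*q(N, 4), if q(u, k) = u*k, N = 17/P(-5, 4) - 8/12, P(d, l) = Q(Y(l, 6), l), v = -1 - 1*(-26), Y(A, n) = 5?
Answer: 25/6 ≈ 4.1667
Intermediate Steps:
Q(z, c) = c + c*z
v = 25 (v = -1 + 26 = 25)
P(d, l) = 6*l (P(d, l) = l*(1 + 5) = l*6 = 6*l)
N = 1/24 (N = 17/((6*4)) - 8/12 = 17/24 - 8*1/12 = 17*(1/24) - ⅔ = 17/24 - ⅔ = 1/24 ≈ 0.041667)
q(u, k) = k*u
v*q(N, 4) = 25*(4*(1/24)) = 25*(⅙) = 25/6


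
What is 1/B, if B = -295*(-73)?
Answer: 1/21535 ≈ 4.6436e-5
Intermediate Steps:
B = 21535
1/B = 1/21535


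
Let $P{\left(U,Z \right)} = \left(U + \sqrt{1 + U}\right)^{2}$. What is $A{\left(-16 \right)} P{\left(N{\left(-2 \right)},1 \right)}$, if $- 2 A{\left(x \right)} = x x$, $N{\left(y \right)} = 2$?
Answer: $-896 - 512 \sqrt{3} \approx -1782.8$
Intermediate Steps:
$A{\left(x \right)} = - \frac{x^{2}}{2}$ ($A{\left(x \right)} = - \frac{x x}{2} = - \frac{x^{2}}{2}$)
$A{\left(-16 \right)} P{\left(N{\left(-2 \right)},1 \right)} = - \frac{\left(-16\right)^{2}}{2} \left(2 + \sqrt{1 + 2}\right)^{2} = \left(- \frac{1}{2}\right) 256 \left(2 + \sqrt{3}\right)^{2} = - 128 \left(2 + \sqrt{3}\right)^{2}$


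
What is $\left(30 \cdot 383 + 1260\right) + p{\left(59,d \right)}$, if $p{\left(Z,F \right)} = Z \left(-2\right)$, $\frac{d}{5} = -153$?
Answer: $12632$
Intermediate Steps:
$d = -765$ ($d = 5 \left(-153\right) = -765$)
$p{\left(Z,F \right)} = - 2 Z$
$\left(30 \cdot 383 + 1260\right) + p{\left(59,d \right)} = \left(30 \cdot 383 + 1260\right) - 118 = \left(11490 + 1260\right) - 118 = 12750 - 118 = 12632$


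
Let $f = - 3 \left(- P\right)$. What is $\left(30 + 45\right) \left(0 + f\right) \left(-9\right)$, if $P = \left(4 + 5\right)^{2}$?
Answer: $-164025$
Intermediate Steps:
$P = 81$ ($P = 9^{2} = 81$)
$f = 243$ ($f = - 3 \left(\left(-1\right) 81\right) = \left(-3\right) \left(-81\right) = 243$)
$\left(30 + 45\right) \left(0 + f\right) \left(-9\right) = \left(30 + 45\right) \left(0 + 243\right) \left(-9\right) = 75 \cdot 243 \left(-9\right) = 18225 \left(-9\right) = -164025$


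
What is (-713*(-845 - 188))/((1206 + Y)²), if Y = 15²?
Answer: 736529/2047761 ≈ 0.35968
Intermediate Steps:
Y = 225
(-713*(-845 - 188))/((1206 + Y)²) = (-713*(-845 - 188))/((1206 + 225)²) = (-713*(-1033))/(1431²) = 736529/2047761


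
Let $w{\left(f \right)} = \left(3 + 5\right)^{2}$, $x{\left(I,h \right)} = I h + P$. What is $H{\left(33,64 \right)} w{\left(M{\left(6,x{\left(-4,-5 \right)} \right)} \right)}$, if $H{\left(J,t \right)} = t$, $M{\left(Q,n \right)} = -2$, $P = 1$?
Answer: $4096$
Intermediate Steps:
$x{\left(I,h \right)} = 1 + I h$ ($x{\left(I,h \right)} = I h + 1 = 1 + I h$)
$w{\left(f \right)} = 64$ ($w{\left(f \right)} = 8^{2} = 64$)
$H{\left(33,64 \right)} w{\left(M{\left(6,x{\left(-4,-5 \right)} \right)} \right)} = 64 \cdot 64 = 4096$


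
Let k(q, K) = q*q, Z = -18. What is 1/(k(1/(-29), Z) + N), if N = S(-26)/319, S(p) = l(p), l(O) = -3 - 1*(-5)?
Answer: 9251/69 ≈ 134.07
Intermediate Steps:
l(O) = 2 (l(O) = -3 + 5 = 2)
S(p) = 2
N = 2/319 ≈ 0.0062696
k(q, K) = q**2
1/(k(1/(-29), Z) + N) = 1/((1/(-29))**2 + 2/319) = 1/((-1/29)**2 + 2/319) = 1/(1/841 + 2/319) = 1/(69/9251) = 9251/69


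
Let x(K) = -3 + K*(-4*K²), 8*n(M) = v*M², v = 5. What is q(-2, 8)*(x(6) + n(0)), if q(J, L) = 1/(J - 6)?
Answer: 867/8 ≈ 108.38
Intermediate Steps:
q(J, L) = 1/(-6 + J)
n(M) = 5*M²/8 (n(M) = (5*M²)/8 = 5*M²/8)
x(K) = -3 - 4*K³
q(-2, 8)*(x(6) + n(0)) = ((-3 - 4*6³) + (5/8)*0²)/(-6 - 2) = ((-3 - 4*216) + (5/8)*0)/(-8) = -((-3 - 864) + 0)/8 = -(-867 + 0)/8 = -⅛*(-867) = 867/8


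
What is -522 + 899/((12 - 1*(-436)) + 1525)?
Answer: -1029007/1973 ≈ -521.54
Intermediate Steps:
-522 + 899/((12 - 1*(-436)) + 1525) = -522 + 899/((12 + 436) + 1525) = -522 + 899/(448 + 1525) = -522 + 899/1973 = -1029007/1973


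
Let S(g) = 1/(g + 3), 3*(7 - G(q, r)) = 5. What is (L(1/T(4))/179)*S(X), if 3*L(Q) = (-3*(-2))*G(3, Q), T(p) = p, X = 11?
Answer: 16/3759 ≈ 0.0042564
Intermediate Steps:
G(q, r) = 16/3 (G(q, r) = 7 - ⅓*5 = 7 - 5/3 = 16/3)
L(Q) = 32/3 (L(Q) = (-3*(-2)*(16/3))/3 = (6*(16/3))/3 = (⅓)*32 = 32/3)
S(g) = 1/(3 + g)
(L(1/T(4))/179)*S(X) = ((32/3)/179)/(3 + 11) = ((32/3)*(1/179))/14 = (32/537)*(1/14) = 16/3759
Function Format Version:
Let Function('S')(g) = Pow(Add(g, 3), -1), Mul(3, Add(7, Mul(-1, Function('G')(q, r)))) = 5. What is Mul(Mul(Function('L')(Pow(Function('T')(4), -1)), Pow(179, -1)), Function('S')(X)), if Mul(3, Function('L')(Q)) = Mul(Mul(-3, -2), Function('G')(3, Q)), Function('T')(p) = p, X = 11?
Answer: Rational(16, 3759) ≈ 0.0042564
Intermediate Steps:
Function('G')(q, r) = Rational(16, 3) (Function('G')(q, r) = Add(7, Mul(Rational(-1, 3), 5)) = Add(7, Rational(-5, 3)) = Rational(16, 3))
Function('L')(Q) = Rational(32, 3) (Function('L')(Q) = Mul(Rational(1, 3), Mul(Mul(-3, -2), Rational(16, 3))) = Mul(Rational(1, 3), Mul(6, Rational(16, 3))) = Mul(Rational(1, 3), 32) = Rational(32, 3))
Function('S')(g) = Pow(Add(3, g), -1)
Mul(Mul(Function('L')(Pow(Function('T')(4), -1)), Pow(179, -1)), Function('S')(X)) = Mul(Mul(Rational(32, 3), Pow(179, -1)), Pow(Add(3, 11), -1)) = Mul(Mul(Rational(32, 3), Rational(1, 179)), Pow(14, -1)) = Mul(Rational(32, 537), Rational(1, 14)) = Rational(16, 3759)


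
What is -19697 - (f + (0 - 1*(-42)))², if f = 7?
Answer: -22098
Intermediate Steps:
-19697 - (f + (0 - 1*(-42)))² = -19697 - (7 + (0 - 1*(-42)))² = -19697 - (7 + (0 + 42))² = -19697 - (7 + 42)² = -19697 - 1*49² = -19697 - 1*2401 = -19697 - 2401 = -22098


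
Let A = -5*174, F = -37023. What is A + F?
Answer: -37893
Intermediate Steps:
A = -870
A + F = -870 - 37023 = -37893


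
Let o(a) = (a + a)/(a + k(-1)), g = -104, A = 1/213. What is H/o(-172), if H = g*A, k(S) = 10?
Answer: -702/3053 ≈ -0.22994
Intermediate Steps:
A = 1/213 ≈ 0.0046948
H = -104/213 (H = -104*1/213 = -104/213 ≈ -0.48826)
o(a) = 2*a/(10 + a) (o(a) = (a + a)/(a + 10) = (2*a)/(10 + a) = 2*a/(10 + a))
H/o(-172) = -104/(213*(2*(-172)/(10 - 172))) = -104/(213*(2*(-172)/(-162))) = -104/(213*(2*(-172)*(-1/162))) = -104/(213*172/81) = -104/213*81/172 = -702/3053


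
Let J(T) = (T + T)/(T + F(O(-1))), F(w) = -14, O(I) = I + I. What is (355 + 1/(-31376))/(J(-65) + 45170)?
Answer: 879939841/111967138560 ≈ 0.0078589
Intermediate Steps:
O(I) = 2*I
J(T) = 2*T/(-14 + T) (J(T) = (T + T)/(T - 14) = (2*T)/(-14 + T) = 2*T/(-14 + T))
(355 + 1/(-31376))/(J(-65) + 45170) = (355 + 1/(-31376))/(2*(-65)/(-14 - 65) + 45170) = (355 - 1/31376)/(2*(-65)/(-79) + 45170) = 11138479/(31376*(2*(-65)*(-1/79) + 45170)) = 11138479/(31376*(130/79 + 45170)) = 11138479/(31376*(3568560/79)) = (11138479/31376)*(79/3568560) = 879939841/111967138560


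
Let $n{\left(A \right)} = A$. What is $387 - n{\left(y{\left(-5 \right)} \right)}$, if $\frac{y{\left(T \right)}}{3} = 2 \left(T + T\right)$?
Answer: $447$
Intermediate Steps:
$y{\left(T \right)} = 12 T$ ($y{\left(T \right)} = 3 \cdot 2 \left(T + T\right) = 3 \cdot 2 \cdot 2 T = 3 \cdot 4 T = 12 T$)
$387 - n{\left(y{\left(-5 \right)} \right)} = 387 - 12 \left(-5\right) = 387 - -60 = 387 + 60 = 447$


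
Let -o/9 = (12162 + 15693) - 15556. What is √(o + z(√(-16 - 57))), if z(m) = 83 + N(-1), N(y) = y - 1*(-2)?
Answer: I*√110607 ≈ 332.58*I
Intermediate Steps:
N(y) = 2 + y (N(y) = y + 2 = 2 + y)
z(m) = 84 (z(m) = 83 + (2 - 1) = 83 + 1 = 84)
o = -110691 (o = -9*((12162 + 15693) - 15556) = -9*(27855 - 15556) = -9*12299 = -110691)
√(o + z(√(-16 - 57))) = √(-110691 + 84) = √(-110607) = I*√110607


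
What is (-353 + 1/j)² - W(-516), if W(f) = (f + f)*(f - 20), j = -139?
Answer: -8279781168/19321 ≈ -4.2854e+5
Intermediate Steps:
W(f) = 2*f*(-20 + f) (W(f) = (2*f)*(-20 + f) = 2*f*(-20 + f))
(-353 + 1/j)² - W(-516) = (-353 + 1/(-139))² - 2*(-516)*(-20 - 516) = (-353 - 1/139)² - 2*(-516)*(-536) = (-49068/139)² - 1*553152 = 2407668624/19321 - 553152 = -8279781168/19321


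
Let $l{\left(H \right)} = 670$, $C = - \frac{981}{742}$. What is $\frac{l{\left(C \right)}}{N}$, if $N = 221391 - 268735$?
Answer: $- \frac{335}{23672} \approx -0.014152$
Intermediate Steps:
$C = - \frac{981}{742}$ ($C = \left(-981\right) \frac{1}{742} = - \frac{981}{742} \approx -1.3221$)
$N = -47344$ ($N = 221391 - 268735 = -47344$)
$\frac{l{\left(C \right)}}{N} = \frac{670}{-47344} = 670 \left(- \frac{1}{47344}\right) = - \frac{335}{23672}$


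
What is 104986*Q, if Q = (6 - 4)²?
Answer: 419944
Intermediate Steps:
Q = 4 (Q = 2² = 4)
104986*Q = 104986*4 = 419944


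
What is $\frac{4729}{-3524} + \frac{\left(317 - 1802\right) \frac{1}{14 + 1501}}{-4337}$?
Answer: $- \frac{2071128097}{1543642388} \approx -1.3417$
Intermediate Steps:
$\frac{4729}{-3524} + \frac{\left(317 - 1802\right) \frac{1}{14 + 1501}}{-4337} = 4729 \left(- \frac{1}{3524}\right) + - \frac{1485}{1515} \left(- \frac{1}{4337}\right) = - \frac{4729}{3524} + \left(-1485\right) \frac{1}{1515} \left(- \frac{1}{4337}\right) = - \frac{4729}{3524} - - \frac{99}{438037} = - \frac{4729}{3524} + \frac{99}{438037} = - \frac{2071128097}{1543642388}$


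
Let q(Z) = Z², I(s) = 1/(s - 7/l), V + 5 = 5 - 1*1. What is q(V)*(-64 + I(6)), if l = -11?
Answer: -4661/73 ≈ -63.849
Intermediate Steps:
V = -1 (V = -5 + (5 - 1*1) = -5 + (5 - 1) = -5 + 4 = -1)
I(s) = 1/(7/11 + s) (I(s) = 1/(s - 7/(-11)) = 1/(s - 7*(-1/11)) = 1/(s + 7/11) = 1/(7/11 + s))
q(V)*(-64 + I(6)) = (-1)²*(-64 + 11/(7 + 11*6)) = 1*(-64 + 11/(7 + 66)) = 1*(-64 + 11/73) = 1*(-4661/73) = -4661/73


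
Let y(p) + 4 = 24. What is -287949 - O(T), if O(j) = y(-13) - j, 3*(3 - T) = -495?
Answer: -287801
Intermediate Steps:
T = 168 (T = 3 - ⅓*(-495) = 3 + 165 = 168)
y(p) = 20 (y(p) = -4 + 24 = 20)
O(j) = 20 - j
-287949 - O(T) = -287949 - (20 - 1*168) = -287949 - (20 - 168) = -287949 - 1*(-148) = -287949 + 148 = -287801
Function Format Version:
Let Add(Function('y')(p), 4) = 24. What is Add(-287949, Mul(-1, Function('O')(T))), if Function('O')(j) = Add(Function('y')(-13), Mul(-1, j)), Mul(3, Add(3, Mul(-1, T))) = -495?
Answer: -287801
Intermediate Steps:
T = 168 (T = Add(3, Mul(Rational(-1, 3), -495)) = Add(3, 165) = 168)
Function('y')(p) = 20 (Function('y')(p) = Add(-4, 24) = 20)
Function('O')(j) = Add(20, Mul(-1, j))
Add(-287949, Mul(-1, Function('O')(T))) = Add(-287949, Mul(-1, Add(20, Mul(-1, 168)))) = Add(-287949, Mul(-1, Add(20, -168))) = Add(-287949, Mul(-1, -148)) = Add(-287949, 148) = -287801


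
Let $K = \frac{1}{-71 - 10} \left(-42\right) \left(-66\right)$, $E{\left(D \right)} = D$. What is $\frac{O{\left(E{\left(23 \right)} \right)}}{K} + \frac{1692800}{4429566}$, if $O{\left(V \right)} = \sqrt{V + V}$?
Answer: $\frac{846400}{2214783} - \frac{9 \sqrt{46}}{308} \approx 0.18397$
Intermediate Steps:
$O{\left(V \right)} = \sqrt{2} \sqrt{V}$ ($O{\left(V \right)} = \sqrt{2 V} = \sqrt{2} \sqrt{V}$)
$K = - \frac{308}{9}$ ($K = \frac{1}{-81} \left(-42\right) \left(-66\right) = \left(- \frac{1}{81}\right) \left(-42\right) \left(-66\right) = \frac{14}{27} \left(-66\right) = - \frac{308}{9} \approx -34.222$)
$\frac{O{\left(E{\left(23 \right)} \right)}}{K} + \frac{1692800}{4429566} = \frac{\sqrt{2} \sqrt{23}}{- \frac{308}{9}} + \frac{1692800}{4429566} = \sqrt{46} \left(- \frac{9}{308}\right) + 1692800 \cdot \frac{1}{4429566} = - \frac{9 \sqrt{46}}{308} + \frac{846400}{2214783} = \frac{846400}{2214783} - \frac{9 \sqrt{46}}{308}$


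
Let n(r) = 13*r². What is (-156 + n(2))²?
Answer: 10816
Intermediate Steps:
(-156 + n(2))² = (-156 + 13*2²)² = (-156 + 13*4)² = (-156 + 52)² = (-104)² = 10816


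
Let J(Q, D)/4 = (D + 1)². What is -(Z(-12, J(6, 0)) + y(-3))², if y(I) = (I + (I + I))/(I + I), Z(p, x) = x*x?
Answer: -1225/4 ≈ -306.25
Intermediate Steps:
J(Q, D) = 4*(1 + D)² (J(Q, D) = 4*(D + 1)² = 4*(1 + D)²)
Z(p, x) = x²
y(I) = 3/2 (y(I) = (I + 2*I)/((2*I)) = (3*I)*(1/(2*I)) = 3/2)
-(Z(-12, J(6, 0)) + y(-3))² = -((4*(1 + 0)²)² + 3/2)² = -((4*1²)² + 3/2)² = -((4*1)² + 3/2)² = -(4² + 3/2)² = -(16 + 3/2)² = -(35/2)² = -1*1225/4 = -1225/4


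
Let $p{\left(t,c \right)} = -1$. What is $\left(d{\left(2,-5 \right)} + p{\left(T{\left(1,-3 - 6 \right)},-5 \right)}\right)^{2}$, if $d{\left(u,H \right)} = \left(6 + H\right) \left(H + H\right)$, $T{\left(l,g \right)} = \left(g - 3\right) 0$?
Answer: $121$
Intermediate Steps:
$T{\left(l,g \right)} = 0$ ($T{\left(l,g \right)} = \left(-3 + g\right) 0 = 0$)
$d{\left(u,H \right)} = 2 H \left(6 + H\right)$ ($d{\left(u,H \right)} = \left(6 + H\right) 2 H = 2 H \left(6 + H\right)$)
$\left(d{\left(2,-5 \right)} + p{\left(T{\left(1,-3 - 6 \right)},-5 \right)}\right)^{2} = \left(2 \left(-5\right) \left(6 - 5\right) - 1\right)^{2} = \left(2 \left(-5\right) 1 - 1\right)^{2} = \left(-10 - 1\right)^{2} = \left(-11\right)^{2} = 121$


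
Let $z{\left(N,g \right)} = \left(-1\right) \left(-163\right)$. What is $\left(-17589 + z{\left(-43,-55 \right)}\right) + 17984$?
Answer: $558$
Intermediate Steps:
$z{\left(N,g \right)} = 163$
$\left(-17589 + z{\left(-43,-55 \right)}\right) + 17984 = \left(-17589 + 163\right) + 17984 = -17426 + 17984 = 558$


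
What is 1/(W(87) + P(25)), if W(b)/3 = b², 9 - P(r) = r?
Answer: 1/22691 ≈ 4.4070e-5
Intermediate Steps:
P(r) = 9 - r
W(b) = 3*b²
1/(W(87) + P(25)) = 1/(3*87² + (9 - 1*25)) = 1/(3*7569 + (9 - 25)) = 1/(22707 - 16) = 1/22691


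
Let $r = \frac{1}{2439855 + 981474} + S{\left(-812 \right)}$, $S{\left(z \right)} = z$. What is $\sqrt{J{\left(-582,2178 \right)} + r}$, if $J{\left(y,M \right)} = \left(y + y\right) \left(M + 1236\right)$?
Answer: $\frac{i \sqrt{46525913198103691299}}{3421329} \approx 1993.7 i$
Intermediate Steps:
$J{\left(y,M \right)} = 2 y \left(1236 + M\right)$
$r = - \frac{2778119147}{3421329}$ ($r = \frac{1}{2439855 + 981474} - 812 = \frac{1}{3421329} - 812 = - \frac{2778119147}{3421329} \approx -812.0$)
$\sqrt{J{\left(-582,2178 \right)} + r} = \sqrt{2 \left(-582\right) \left(1236 + 2178\right) - \frac{2778119147}{3421329}} = \sqrt{2 \left(-582\right) 3414 - \frac{2778119147}{3421329}} = \sqrt{-3973896 - \frac{2778119147}{3421329}} = \sqrt{- \frac{13598783746931}{3421329}} = \frac{i \sqrt{46525913198103691299}}{3421329}$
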